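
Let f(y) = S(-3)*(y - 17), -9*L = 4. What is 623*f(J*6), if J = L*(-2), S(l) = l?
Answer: 21805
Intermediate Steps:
L = -4/9 (L = -1/9*4 = -4/9 ≈ -0.44444)
J = 8/9 (J = -4/9*(-2) = 8/9 ≈ 0.88889)
f(y) = 51 - 3*y (f(y) = -3*(y - 17) = -3*(-17 + y) = 51 - 3*y)
623*f(J*6) = 623*(51 - 8*6/3) = 623*(51 - 3*16/3) = 623*(51 - 16) = 623*35 = 21805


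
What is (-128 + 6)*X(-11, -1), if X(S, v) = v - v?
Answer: 0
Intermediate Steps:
X(S, v) = 0
(-128 + 6)*X(-11, -1) = (-128 + 6)*0 = -122*0 = 0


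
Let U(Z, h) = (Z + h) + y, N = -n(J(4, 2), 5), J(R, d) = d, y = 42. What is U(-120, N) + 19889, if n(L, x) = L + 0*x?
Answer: 19809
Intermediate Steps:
n(L, x) = L (n(L, x) = L + 0 = L)
N = -2 (N = -1*2 = -2)
U(Z, h) = 42 + Z + h (U(Z, h) = (Z + h) + 42 = 42 + Z + h)
U(-120, N) + 19889 = (42 - 120 - 2) + 19889 = -80 + 19889 = 19809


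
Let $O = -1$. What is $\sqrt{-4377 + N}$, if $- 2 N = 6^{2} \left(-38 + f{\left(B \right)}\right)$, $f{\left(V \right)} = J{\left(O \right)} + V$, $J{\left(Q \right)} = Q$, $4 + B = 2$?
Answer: $i \sqrt{3639} \approx 60.324 i$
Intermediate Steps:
$B = -2$ ($B = -4 + 2 = -2$)
$f{\left(V \right)} = -1 + V$
$N = 738$ ($N = - \frac{6^{2} \left(-38 - 3\right)}{2} = - \frac{36 \left(-38 - 3\right)}{2} = - \frac{36 \left(-41\right)}{2} = \left(- \frac{1}{2}\right) \left(-1476\right) = 738$)
$\sqrt{-4377 + N} = \sqrt{-4377 + 738} = \sqrt{-3639} = i \sqrt{3639}$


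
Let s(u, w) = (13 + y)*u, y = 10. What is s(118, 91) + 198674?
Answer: 201388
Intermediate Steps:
s(u, w) = 23*u (s(u, w) = (13 + 10)*u = 23*u)
s(118, 91) + 198674 = 23*118 + 198674 = 2714 + 198674 = 201388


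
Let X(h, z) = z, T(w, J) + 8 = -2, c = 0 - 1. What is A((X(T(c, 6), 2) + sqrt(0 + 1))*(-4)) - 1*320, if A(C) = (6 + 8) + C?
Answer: -318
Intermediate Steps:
c = -1
T(w, J) = -10 (T(w, J) = -8 - 2 = -10)
A(C) = 14 + C
A((X(T(c, 6), 2) + sqrt(0 + 1))*(-4)) - 1*320 = (14 + (2 + sqrt(0 + 1))*(-4)) - 1*320 = (14 + (2 + sqrt(1))*(-4)) - 320 = (14 + (2 + 1)*(-4)) - 320 = (14 + 3*(-4)) - 320 = (14 - 12) - 320 = 2 - 320 = -318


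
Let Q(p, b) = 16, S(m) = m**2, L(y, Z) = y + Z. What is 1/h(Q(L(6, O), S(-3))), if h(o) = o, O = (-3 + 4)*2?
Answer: 1/16 ≈ 0.062500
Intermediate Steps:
O = 2 (O = 1*2 = 2)
L(y, Z) = Z + y
1/h(Q(L(6, O), S(-3))) = 1/16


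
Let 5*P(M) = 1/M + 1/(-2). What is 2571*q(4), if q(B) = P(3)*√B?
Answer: -857/5 ≈ -171.40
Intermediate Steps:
P(M) = -⅒ + 1/(5*M) (P(M) = (1/M + 1/(-2))/5 = (1/M + 1*(-½))/5 = (1/M - ½)/5 = (-½ + 1/M)/5 = -⅒ + 1/(5*M))
q(B) = -√B/30 (q(B) = ((⅒)*(2 - 1*3)/3)*√B = ((⅒)*(⅓)*(2 - 3))*√B = ((⅒)*(⅓)*(-1))*√B = -√B/30)
2571*q(4) = 2571*(-√4/30) = 2571*(-1/30*2) = 2571*(-1/15) = -857/5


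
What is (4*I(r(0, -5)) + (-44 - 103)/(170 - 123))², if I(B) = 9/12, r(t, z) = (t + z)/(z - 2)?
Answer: 36/2209 ≈ 0.016297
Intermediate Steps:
r(t, z) = (t + z)/(-2 + z)
I(B) = ¾ (I(B) = 9*(1/12) = ¾)
(4*I(r(0, -5)) + (-44 - 103)/(170 - 123))² = (4*(¾) + (-44 - 103)/(170 - 123))² = (3 - 147/47)² = (-6/47)² = 36/2209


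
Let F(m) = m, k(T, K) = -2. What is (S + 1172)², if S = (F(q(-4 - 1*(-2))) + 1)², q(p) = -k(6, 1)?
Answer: 1394761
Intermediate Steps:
q(p) = 2 (q(p) = -1*(-2) = 2)
S = 9 (S = (2 + 1)² = 3² = 9)
(S + 1172)² = (9 + 1172)² = 1181² = 1394761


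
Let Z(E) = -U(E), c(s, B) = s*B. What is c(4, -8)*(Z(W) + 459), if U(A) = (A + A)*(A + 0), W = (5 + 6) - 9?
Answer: -14432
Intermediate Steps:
W = 2 (W = 11 - 9 = 2)
U(A) = 2*A² (U(A) = (2*A)*A = 2*A²)
c(s, B) = B*s
Z(E) = -2*E²
c(4, -8)*(Z(W) + 459) = (-8*4)*(-2*2² + 459) = -32*(-2*4 + 459) = -32*(-8 + 459) = -32*451 = -14432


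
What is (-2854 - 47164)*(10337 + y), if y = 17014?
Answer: -1368042318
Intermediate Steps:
(-2854 - 47164)*(10337 + y) = (-2854 - 47164)*(10337 + 17014) = -50018*27351 = -1368042318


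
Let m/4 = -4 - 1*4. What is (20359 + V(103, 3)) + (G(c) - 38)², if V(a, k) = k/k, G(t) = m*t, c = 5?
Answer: 59564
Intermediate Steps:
m = -32 (m = 4*(-4 - 1*4) = 4*(-4 - 4) = 4*(-8) = -32)
G(t) = -32*t
V(a, k) = 1
(20359 + V(103, 3)) + (G(c) - 38)² = (20359 + 1) + (-32*5 - 38)² = 20360 + (-160 - 38)² = 20360 + (-198)² = 20360 + 39204 = 59564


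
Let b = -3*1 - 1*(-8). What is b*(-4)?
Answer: -20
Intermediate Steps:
b = 5 (b = -3 + 8 = 5)
b*(-4) = 5*(-4) = -20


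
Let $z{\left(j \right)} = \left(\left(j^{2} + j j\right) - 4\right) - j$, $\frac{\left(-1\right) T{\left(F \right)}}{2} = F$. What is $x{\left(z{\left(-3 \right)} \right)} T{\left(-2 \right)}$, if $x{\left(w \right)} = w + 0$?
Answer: $68$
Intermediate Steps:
$T{\left(F \right)} = - 2 F$
$z{\left(j \right)} = -4 - j + 2 j^{2}$ ($z{\left(j \right)} = \left(\left(j^{2} + j^{2}\right) - 4\right) - j = \left(2 j^{2} - 4\right) - j = \left(-4 + 2 j^{2}\right) - j = -4 - j + 2 j^{2}$)
$x{\left(w \right)} = w$
$x{\left(z{\left(-3 \right)} \right)} T{\left(-2 \right)} = \left(-4 - -3 + 2 \left(-3\right)^{2}\right) \left(\left(-2\right) \left(-2\right)\right) = \left(-4 + 3 + 2 \cdot 9\right) 4 = \left(-4 + 3 + 18\right) 4 = 17 \cdot 4 = 68$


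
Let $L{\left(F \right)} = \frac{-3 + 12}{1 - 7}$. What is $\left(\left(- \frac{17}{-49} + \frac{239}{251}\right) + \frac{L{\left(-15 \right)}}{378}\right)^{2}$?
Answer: $\frac{328846049401}{196039959696} \approx 1.6774$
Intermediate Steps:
$L{\left(F \right)} = - \frac{3}{2}$ ($L{\left(F \right)} = \frac{9}{-6} = 9 \left(- \frac{1}{6}\right) = - \frac{3}{2}$)
$\left(\left(- \frac{17}{-49} + \frac{239}{251}\right) + \frac{L{\left(-15 \right)}}{378}\right)^{2} = \left(\left(- \frac{17}{-49} + \frac{239}{251}\right) - \frac{3}{2 \cdot 378}\right)^{2} = \left(\left(\left(-17\right) \left(- \frac{1}{49}\right) + 239 \cdot \frac{1}{251}\right) - \frac{1}{252}\right)^{2} = \left(\left(\frac{17}{49} + \frac{239}{251}\right) - \frac{1}{252}\right)^{2} = \left(\frac{15978}{12299} - \frac{1}{252}\right)^{2} = \left(\frac{573451}{442764}\right)^{2} = \frac{328846049401}{196039959696}$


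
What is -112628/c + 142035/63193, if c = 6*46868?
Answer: 8206019269/4442594286 ≈ 1.8471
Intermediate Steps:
c = 281208
-112628/c + 142035/63193 = -112628/281208 + 142035/63193 = -112628*1/281208 + 142035*(1/63193) = -28157/70302 + 142035/63193 = 8206019269/4442594286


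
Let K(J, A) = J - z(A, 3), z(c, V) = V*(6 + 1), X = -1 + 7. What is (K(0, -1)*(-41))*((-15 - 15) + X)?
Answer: -20664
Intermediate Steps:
X = 6
z(c, V) = 7*V (z(c, V) = V*7 = 7*V)
K(J, A) = -21 + J (K(J, A) = J - 7*3 = J - 1*21 = J - 21 = -21 + J)
(K(0, -1)*(-41))*((-15 - 15) + X) = ((-21 + 0)*(-41))*((-15 - 15) + 6) = (-21*(-41))*(-30 + 6) = 861*(-24) = -20664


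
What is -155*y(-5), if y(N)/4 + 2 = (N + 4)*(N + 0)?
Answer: -1860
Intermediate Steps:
y(N) = -8 + 4*N*(4 + N) (y(N) = -8 + 4*((N + 4)*(N + 0)) = -8 + 4*((4 + N)*N) = -8 + 4*(N*(4 + N)) = -8 + 4*N*(4 + N))
-155*y(-5) = -155*(-8 + 4*(-5)² + 16*(-5)) = -155*(-8 + 4*25 - 80) = -155*(-8 + 100 - 80) = -155*12 = -1860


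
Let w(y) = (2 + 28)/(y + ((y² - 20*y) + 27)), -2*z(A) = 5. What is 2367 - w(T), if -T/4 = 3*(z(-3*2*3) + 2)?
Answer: 40249/17 ≈ 2367.6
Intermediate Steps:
z(A) = -5/2 (z(A) = -½*5 = -5/2)
T = 6 (T = -12*(-5/2 + 2) = -12*(-1)/2 = -4*(-3/2) = 6)
w(y) = 30/(27 + y² - 19*y) (w(y) = 30/(y + (27 + y² - 20*y)) = 30/(27 + y² - 19*y))
2367 - w(T) = 2367 - 30/(27 + 6² - 19*6) = 2367 - 30/(27 + 36 - 114) = 2367 - 30/(-51) = 2367 - 30*(-1)/51 = 2367 - 1*(-10/17) = 2367 + 10/17 = 40249/17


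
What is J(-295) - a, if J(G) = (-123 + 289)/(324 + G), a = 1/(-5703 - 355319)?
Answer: 59929681/10469638 ≈ 5.7241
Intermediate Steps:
a = -1/361022 (a = 1/(-361022) = -1/361022 ≈ -2.7699e-6)
J(G) = 166/(324 + G)
J(-295) - a = 166/(324 - 295) - 1*(-1/361022) = 166/29 + 1/361022 = 59929681/10469638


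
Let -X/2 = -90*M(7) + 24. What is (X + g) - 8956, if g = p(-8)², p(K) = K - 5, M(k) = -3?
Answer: -9375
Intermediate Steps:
p(K) = -5 + K
X = -588 (X = -2*(-90*(-3) + 24) = -2*(270 + 24) = -2*294 = -588)
g = 169 (g = (-5 - 8)² = (-13)² = 169)
(X + g) - 8956 = (-588 + 169) - 8956 = -419 - 8956 = -9375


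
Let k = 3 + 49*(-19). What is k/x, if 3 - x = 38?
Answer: 928/35 ≈ 26.514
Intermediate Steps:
x = -35 (x = 3 - 1*38 = 3 - 38 = -35)
k = -928 (k = 3 - 931 = -928)
k/x = -928/(-35) = -928*(-1/35) = 928/35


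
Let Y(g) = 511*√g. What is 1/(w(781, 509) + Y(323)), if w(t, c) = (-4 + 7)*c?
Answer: -1527/82010354 + 511*√323/82010354 ≈ 9.3364e-5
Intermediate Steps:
w(t, c) = 3*c
1/(w(781, 509) + Y(323)) = 1/(3*509 + 511*√323) = 1/(1527 + 511*√323)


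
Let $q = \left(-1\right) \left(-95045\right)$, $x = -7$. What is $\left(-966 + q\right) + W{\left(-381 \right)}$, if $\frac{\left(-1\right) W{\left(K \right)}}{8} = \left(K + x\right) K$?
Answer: $-1088545$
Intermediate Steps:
$q = 95045$
$W{\left(K \right)} = - 8 K \left(-7 + K\right)$ ($W{\left(K \right)} = - 8 \left(K - 7\right) K = - 8 \left(-7 + K\right) K = - 8 K \left(-7 + K\right)$)
$\left(-966 + q\right) + W{\left(-381 \right)} = \left(-966 + 95045\right) + 8 \left(-381\right) \left(7 - -381\right) = 94079 + 8 \left(-381\right) \left(7 + 381\right) = 94079 + 8 \left(-381\right) 388 = 94079 - 1182624 = -1088545$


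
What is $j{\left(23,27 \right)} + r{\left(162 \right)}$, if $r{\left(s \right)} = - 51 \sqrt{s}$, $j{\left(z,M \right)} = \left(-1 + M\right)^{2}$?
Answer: $676 - 459 \sqrt{2} \approx 26.876$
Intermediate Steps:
$j{\left(23,27 \right)} + r{\left(162 \right)} = \left(-1 + 27\right)^{2} - 51 \sqrt{162} = 26^{2} - 51 \cdot 9 \sqrt{2} = 676 - 459 \sqrt{2}$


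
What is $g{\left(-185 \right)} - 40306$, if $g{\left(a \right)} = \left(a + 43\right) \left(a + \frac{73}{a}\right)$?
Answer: $- \frac{2586294}{185} \approx -13980.0$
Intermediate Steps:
$g{\left(a \right)} = \left(43 + a\right) \left(a + \frac{73}{a}\right)$
$g{\left(-185 \right)} - 40306 = \left(73 + \left(-185\right)^{2} + 43 \left(-185\right) + \frac{3139}{-185}\right) - 40306 = \left(73 + 34225 - 7955 + 3139 \left(- \frac{1}{185}\right)\right) - 40306 = \left(73 + 34225 - 7955 - \frac{3139}{185}\right) - 40306 = \frac{4870316}{185} - 40306 = - \frac{2586294}{185}$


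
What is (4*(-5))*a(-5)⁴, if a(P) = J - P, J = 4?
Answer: -131220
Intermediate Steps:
a(P) = 4 - P
(4*(-5))*a(-5)⁴ = (4*(-5))*(4 - 1*(-5))⁴ = -20*(4 + 5)⁴ = -20*9⁴ = -20*6561 = -131220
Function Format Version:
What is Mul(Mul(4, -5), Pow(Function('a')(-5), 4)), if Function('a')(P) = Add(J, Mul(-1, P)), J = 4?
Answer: -131220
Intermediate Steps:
Function('a')(P) = Add(4, Mul(-1, P))
Mul(Mul(4, -5), Pow(Function('a')(-5), 4)) = Mul(Mul(4, -5), Pow(Add(4, Mul(-1, -5)), 4)) = Mul(-20, Pow(Add(4, 5), 4)) = Mul(-20, Pow(9, 4)) = Mul(-20, 6561) = -131220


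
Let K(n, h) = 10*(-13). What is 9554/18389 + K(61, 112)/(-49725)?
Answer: 7345588/14067585 ≈ 0.52216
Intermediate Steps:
K(n, h) = -130
9554/18389 + K(61, 112)/(-49725) = 9554/18389 - 130/(-49725) = 9554*(1/18389) - 130*(-1/49725) = 9554/18389 + 2/765 = 7345588/14067585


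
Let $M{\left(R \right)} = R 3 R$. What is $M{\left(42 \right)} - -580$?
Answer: $5872$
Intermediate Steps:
$M{\left(R \right)} = 3 R^{2}$ ($M{\left(R \right)} = 3 R R = 3 R^{2}$)
$M{\left(42 \right)} - -580 = 3 \cdot 42^{2} - -580 = 3 \cdot 1764 + 580 = 5292 + 580 = 5872$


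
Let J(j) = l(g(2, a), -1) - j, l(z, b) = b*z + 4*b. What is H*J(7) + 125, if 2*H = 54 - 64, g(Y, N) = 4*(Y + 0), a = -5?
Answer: 220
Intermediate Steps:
g(Y, N) = 4*Y
l(z, b) = 4*b + b*z
J(j) = -12 - j (J(j) = -(4 + 4*2) - j = -(4 + 8) - j = -1*12 - j = -12 - j)
H = -5 (H = (54 - 64)/2 = (½)*(-10) = -5)
H*J(7) + 125 = -5*(-12 - 1*7) + 125 = -5*(-12 - 7) + 125 = -5*(-19) + 125 = 95 + 125 = 220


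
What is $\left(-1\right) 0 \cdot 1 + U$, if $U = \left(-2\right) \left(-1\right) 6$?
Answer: $12$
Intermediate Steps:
$U = 12$ ($U = 2 \cdot 6 = 12$)
$\left(-1\right) 0 \cdot 1 + U = \left(-1\right) 0 \cdot 1 + 12 = 0 \cdot 1 + 12 = 0 + 12 = 12$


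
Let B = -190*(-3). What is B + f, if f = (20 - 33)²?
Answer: 739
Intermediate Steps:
B = 570
f = 169 (f = (-13)² = 169)
B + f = 570 + 169 = 739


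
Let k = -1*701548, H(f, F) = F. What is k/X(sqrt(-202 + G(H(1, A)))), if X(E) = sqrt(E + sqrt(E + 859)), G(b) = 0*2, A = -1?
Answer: -701548/sqrt(sqrt(859 + I*sqrt(202)) + I*sqrt(202)) ≈ -1.1951e+5 + 27869.0*I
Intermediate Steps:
G(b) = 0
k = -701548
X(E) = sqrt(E + sqrt(859 + E))
k/X(sqrt(-202 + G(H(1, A)))) = -701548/sqrt(sqrt(-202 + 0) + sqrt(859 + sqrt(-202 + 0))) = -701548/sqrt(sqrt(-202) + sqrt(859 + sqrt(-202))) = -701548/sqrt(I*sqrt(202) + sqrt(859 + I*sqrt(202))) = -701548/sqrt(sqrt(859 + I*sqrt(202)) + I*sqrt(202))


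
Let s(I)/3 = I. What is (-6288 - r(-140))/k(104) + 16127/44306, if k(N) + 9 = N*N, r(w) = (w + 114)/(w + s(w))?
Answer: -14603917449/67034091880 ≈ -0.21786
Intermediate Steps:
s(I) = 3*I
r(w) = (114 + w)/(4*w) (r(w) = (w + 114)/(w + 3*w) = (114 + w)/((4*w)) = (114 + w)*(1/(4*w)) = (114 + w)/(4*w))
k(N) = -9 + N² (k(N) = -9 + N*N = -9 + N²)
(-6288 - r(-140))/k(104) + 16127/44306 = (-6288 - (114 - 140)/(4*(-140)))/(-9 + 104²) + 16127/44306 = (-6288 - (-1)*(-26)/(4*140))/(-9 + 10816) + 16127*(1/44306) = (-6288 - 1*13/280)/10807 + 16127/44306 = (-6288 - 13/280)*(1/10807) + 16127/44306 = -1760653/280*1/10807 + 16127/44306 = -1760653/3025960 + 16127/44306 = -14603917449/67034091880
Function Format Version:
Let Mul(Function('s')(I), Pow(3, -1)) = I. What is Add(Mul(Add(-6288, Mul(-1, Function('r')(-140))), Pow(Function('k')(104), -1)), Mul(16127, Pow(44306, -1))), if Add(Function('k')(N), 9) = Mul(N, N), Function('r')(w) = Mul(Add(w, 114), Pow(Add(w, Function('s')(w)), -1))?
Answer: Rational(-14603917449, 67034091880) ≈ -0.21786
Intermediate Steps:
Function('s')(I) = Mul(3, I)
Function('r')(w) = Mul(Rational(1, 4), Pow(w, -1), Add(114, w)) (Function('r')(w) = Mul(Add(w, 114), Pow(Add(w, Mul(3, w)), -1)) = Mul(Add(114, w), Pow(Mul(4, w), -1)) = Mul(Add(114, w), Mul(Rational(1, 4), Pow(w, -1))) = Mul(Rational(1, 4), Pow(w, -1), Add(114, w)))
Function('k')(N) = Add(-9, Pow(N, 2)) (Function('k')(N) = Add(-9, Mul(N, N)) = Add(-9, Pow(N, 2)))
Add(Mul(Add(-6288, Mul(-1, Function('r')(-140))), Pow(Function('k')(104), -1)), Mul(16127, Pow(44306, -1))) = Add(Mul(Add(-6288, Mul(-1, Mul(Rational(1, 4), Pow(-140, -1), Add(114, -140)))), Pow(Add(-9, Pow(104, 2)), -1)), Mul(16127, Pow(44306, -1))) = Add(Mul(Add(-6288, Mul(-1, Mul(Rational(1, 4), Rational(-1, 140), -26))), Pow(Add(-9, 10816), -1)), Mul(16127, Rational(1, 44306))) = Add(Mul(Add(-6288, Mul(-1, Rational(13, 280))), Pow(10807, -1)), Rational(16127, 44306)) = Add(Mul(Add(-6288, Rational(-13, 280)), Rational(1, 10807)), Rational(16127, 44306)) = Add(Mul(Rational(-1760653, 280), Rational(1, 10807)), Rational(16127, 44306)) = Add(Rational(-1760653, 3025960), Rational(16127, 44306)) = Rational(-14603917449, 67034091880)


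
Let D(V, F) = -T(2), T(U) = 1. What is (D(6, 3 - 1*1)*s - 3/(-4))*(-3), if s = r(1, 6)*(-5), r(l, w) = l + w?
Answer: -429/4 ≈ -107.25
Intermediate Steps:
s = -35 (s = (1 + 6)*(-5) = 7*(-5) = -35)
D(V, F) = -1 (D(V, F) = -1*1 = -1)
(D(6, 3 - 1*1)*s - 3/(-4))*(-3) = (-1*(-35) - 3/(-4))*(-3) = (35 - 3*(-¼))*(-3) = (35 + ¾)*(-3) = (143/4)*(-3) = -429/4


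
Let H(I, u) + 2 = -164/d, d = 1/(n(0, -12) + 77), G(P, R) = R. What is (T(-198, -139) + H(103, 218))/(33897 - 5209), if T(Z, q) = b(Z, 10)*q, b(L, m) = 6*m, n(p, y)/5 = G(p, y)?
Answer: -5565/14344 ≈ -0.38797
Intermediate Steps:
n(p, y) = 5*y
d = 1/17 (d = 1/(5*(-12) + 77) = 1/(-60 + 77) = 1/17 ≈ 0.058824)
H(I, u) = -2790 (H(I, u) = -2 - 164/1/17 = -2 - 164*17 = -2 - 2788 = -2790)
T(Z, q) = 60*q (T(Z, q) = (6*10)*q = 60*q)
(T(-198, -139) + H(103, 218))/(33897 - 5209) = (60*(-139) - 2790)/(33897 - 5209) = (-8340 - 2790)/28688 = -11130*1/28688 = -5565/14344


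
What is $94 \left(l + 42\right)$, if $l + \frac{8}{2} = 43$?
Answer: $7614$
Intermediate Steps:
$l = 39$ ($l = -4 + 43 = 39$)
$94 \left(l + 42\right) = 94 \left(39 + 42\right) = 94 \cdot 81 = 7614$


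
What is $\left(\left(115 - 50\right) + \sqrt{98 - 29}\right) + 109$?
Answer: $174 + \sqrt{69} \approx 182.31$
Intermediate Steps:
$\left(\left(115 - 50\right) + \sqrt{98 - 29}\right) + 109 = \left(65 + \sqrt{69}\right) + 109 = 174 + \sqrt{69}$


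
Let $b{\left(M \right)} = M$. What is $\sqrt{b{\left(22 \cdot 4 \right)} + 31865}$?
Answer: $\sqrt{31953} \approx 178.75$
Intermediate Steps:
$\sqrt{b{\left(22 \cdot 4 \right)} + 31865} = \sqrt{22 \cdot 4 + 31865} = \sqrt{88 + 31865} = \sqrt{31953}$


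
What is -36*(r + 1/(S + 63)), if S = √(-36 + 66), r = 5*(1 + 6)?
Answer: -1655136/1313 + 12*√30/1313 ≈ -1260.5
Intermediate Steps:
r = 35 (r = 5*7 = 35)
S = √30 ≈ 5.4772
-36*(r + 1/(S + 63)) = -36*(35 + 1/(√30 + 63)) = -36*(35 + 1/(63 + √30)) = -1260 - 36/(63 + √30)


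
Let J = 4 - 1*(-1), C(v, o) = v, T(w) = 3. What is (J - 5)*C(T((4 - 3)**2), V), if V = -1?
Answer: 0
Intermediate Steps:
J = 5 (J = 4 + 1 = 5)
(J - 5)*C(T((4 - 3)**2), V) = (5 - 5)*3 = 0*3 = 0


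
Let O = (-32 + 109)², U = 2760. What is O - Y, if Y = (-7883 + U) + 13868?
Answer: -2816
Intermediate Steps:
Y = 8745 (Y = (-7883 + 2760) + 13868 = -5123 + 13868 = 8745)
O = 5929 (O = 77² = 5929)
O - Y = 5929 - 1*8745 = 5929 - 8745 = -2816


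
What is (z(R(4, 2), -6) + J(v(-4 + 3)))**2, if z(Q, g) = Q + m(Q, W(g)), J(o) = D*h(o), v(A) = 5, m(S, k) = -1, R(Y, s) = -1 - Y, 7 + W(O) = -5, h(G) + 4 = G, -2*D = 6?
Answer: 81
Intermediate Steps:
D = -3 (D = -1/2*6 = -3)
h(G) = -4 + G
W(O) = -12 (W(O) = -7 - 5 = -12)
J(o) = 12 - 3*o (J(o) = -3*(-4 + o) = 12 - 3*o)
z(Q, g) = -1 + Q (z(Q, g) = Q - 1 = -1 + Q)
(z(R(4, 2), -6) + J(v(-4 + 3)))**2 = ((-1 + (-1 - 1*4)) + (12 - 3*5))**2 = ((-1 + (-1 - 4)) + (12 - 15))**2 = ((-1 - 5) - 3)**2 = (-6 - 3)**2 = (-9)**2 = 81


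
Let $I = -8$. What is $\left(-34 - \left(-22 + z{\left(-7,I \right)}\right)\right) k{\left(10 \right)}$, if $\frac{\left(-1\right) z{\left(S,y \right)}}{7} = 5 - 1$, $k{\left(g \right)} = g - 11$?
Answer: $-16$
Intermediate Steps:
$k{\left(g \right)} = -11 + g$
$z{\left(S,y \right)} = -28$ ($z{\left(S,y \right)} = - 7 \left(5 - 1\right) = \left(-7\right) 4 = -28$)
$\left(-34 - \left(-22 + z{\left(-7,I \right)}\right)\right) k{\left(10 \right)} = \left(-34 + \left(22 - -28\right)\right) \left(-11 + 10\right) = \left(-34 + \left(22 + 28\right)\right) \left(-1\right) = \left(-34 + 50\right) \left(-1\right) = 16 \left(-1\right) = -16$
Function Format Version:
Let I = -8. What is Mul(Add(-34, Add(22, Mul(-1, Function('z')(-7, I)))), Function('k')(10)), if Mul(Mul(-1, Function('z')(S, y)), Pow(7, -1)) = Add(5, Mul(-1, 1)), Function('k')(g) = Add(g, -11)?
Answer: -16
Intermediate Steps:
Function('k')(g) = Add(-11, g)
Function('z')(S, y) = -28 (Function('z')(S, y) = Mul(-7, Add(5, Mul(-1, 1))) = Mul(-7, Add(5, -1)) = Mul(-7, 4) = -28)
Mul(Add(-34, Add(22, Mul(-1, Function('z')(-7, I)))), Function('k')(10)) = Mul(Add(-34, Add(22, Mul(-1, -28))), Add(-11, 10)) = Mul(Add(-34, Add(22, 28)), -1) = Mul(Add(-34, 50), -1) = Mul(16, -1) = -16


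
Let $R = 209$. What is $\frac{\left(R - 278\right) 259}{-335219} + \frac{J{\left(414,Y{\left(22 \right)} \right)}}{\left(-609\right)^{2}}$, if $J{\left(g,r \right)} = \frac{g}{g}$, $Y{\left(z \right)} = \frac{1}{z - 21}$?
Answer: $\frac{6628349570}{124326357939} \approx 0.053314$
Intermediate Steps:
$Y{\left(z \right)} = \frac{1}{-21 + z}$
$J{\left(g,r \right)} = 1$
$\frac{\left(R - 278\right) 259}{-335219} + \frac{J{\left(414,Y{\left(22 \right)} \right)}}{\left(-609\right)^{2}} = \frac{\left(209 - 278\right) 259}{-335219} + 1 \frac{1}{\left(-609\right)^{2}} = \left(-69\right) 259 \left(- \frac{1}{335219}\right) + 1 \cdot \frac{1}{370881} = \left(-17871\right) \left(- \frac{1}{335219}\right) + 1 \cdot \frac{1}{370881} = \frac{17871}{335219} + \frac{1}{370881} = \frac{6628349570}{124326357939}$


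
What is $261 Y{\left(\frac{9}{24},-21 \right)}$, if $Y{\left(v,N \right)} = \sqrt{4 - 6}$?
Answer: $261 i \sqrt{2} \approx 369.11 i$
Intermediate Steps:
$Y{\left(v,N \right)} = i \sqrt{2}$ ($Y{\left(v,N \right)} = \sqrt{-2} = i \sqrt{2}$)
$261 Y{\left(\frac{9}{24},-21 \right)} = 261 i \sqrt{2}$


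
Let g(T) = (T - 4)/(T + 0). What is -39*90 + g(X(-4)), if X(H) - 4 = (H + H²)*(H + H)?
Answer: -80706/23 ≈ -3509.0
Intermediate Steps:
X(H) = 4 + 2*H*(H + H²) (X(H) = 4 + (H + H²)*(H + H) = 4 + (H + H²)*(2*H) = 4 + 2*H*(H + H²))
g(T) = (-4 + T)/T
-39*90 + g(X(-4)) = -39*90 + (-4 + (4 + 2*(-4)² + 2*(-4)³))/(4 + 2*(-4)² + 2*(-4)³) = -3510 + (-4 + (4 + 2*16 + 2*(-64)))/(4 + 2*16 + 2*(-64)) = -3510 + (-4 + (4 + 32 - 128))/(4 + 32 - 128) = -3510 + (-4 - 92)/(-92) = -3510 - 1/92*(-96) = -3510 + 24/23 = -80706/23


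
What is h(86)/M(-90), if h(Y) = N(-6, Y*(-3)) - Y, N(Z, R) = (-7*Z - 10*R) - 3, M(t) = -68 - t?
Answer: 2533/22 ≈ 115.14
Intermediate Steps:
N(Z, R) = -3 - 10*R - 7*Z (N(Z, R) = (-10*R - 7*Z) - 3 = -3 - 10*R - 7*Z)
h(Y) = 39 + 29*Y (h(Y) = (-3 - 10*Y*(-3) - 7*(-6)) - Y = (-3 - (-30)*Y + 42) - Y = (-3 + 30*Y + 42) - Y = (39 + 30*Y) - Y = 39 + 29*Y)
h(86)/M(-90) = (39 + 29*86)/(-68 - 1*(-90)) = (39 + 2494)/(-68 + 90) = 2533/22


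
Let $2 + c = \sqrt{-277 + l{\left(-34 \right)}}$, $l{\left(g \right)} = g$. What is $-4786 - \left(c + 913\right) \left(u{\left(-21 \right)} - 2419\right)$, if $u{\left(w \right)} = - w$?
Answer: $2179792 + 2398 i \sqrt{311} \approx 2.1798 \cdot 10^{6} + 42289.0 i$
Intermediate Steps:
$c = -2 + i \sqrt{311}$ ($c = -2 + \sqrt{-277 - 34} = -2 + \sqrt{-311} = -2 + i \sqrt{311} \approx -2.0 + 17.635 i$)
$-4786 - \left(c + 913\right) \left(u{\left(-21 \right)} - 2419\right) = -4786 - \left(\left(-2 + i \sqrt{311}\right) + 913\right) \left(\left(-1\right) \left(-21\right) - 2419\right) = -4786 - \left(911 + i \sqrt{311}\right) \left(21 - 2419\right) = -4786 - \left(911 + i \sqrt{311}\right) \left(-2398\right) = -4786 - \left(-2184578 - 2398 i \sqrt{311}\right) = -4786 + \left(2184578 + 2398 i \sqrt{311}\right) = 2179792 + 2398 i \sqrt{311}$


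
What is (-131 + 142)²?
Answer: 121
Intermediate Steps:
(-131 + 142)² = 11² = 121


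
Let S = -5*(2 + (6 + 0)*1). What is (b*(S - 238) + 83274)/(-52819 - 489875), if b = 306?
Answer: 299/90449 ≈ 0.0033057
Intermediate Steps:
S = -40 (S = -5*(2 + 6*1) = -5*(2 + 6) = -5*8 = -40)
(b*(S - 238) + 83274)/(-52819 - 489875) = (306*(-40 - 238) + 83274)/(-52819 - 489875) = (306*(-278) + 83274)/(-542694) = (-85068 + 83274)*(-1/542694) = -1794*(-1/542694) = 299/90449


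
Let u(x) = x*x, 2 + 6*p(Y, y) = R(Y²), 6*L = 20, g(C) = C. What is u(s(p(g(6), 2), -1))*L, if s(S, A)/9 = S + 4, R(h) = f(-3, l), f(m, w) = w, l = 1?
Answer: 7935/2 ≈ 3967.5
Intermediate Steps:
L = 10/3 (L = (⅙)*20 = 10/3 ≈ 3.3333)
R(h) = 1
p(Y, y) = -⅙ (p(Y, y) = -⅓ + (⅙)*1 = -⅓ + ⅙ = -⅙)
s(S, A) = 36 + 9*S (s(S, A) = 9*(S + 4) = 9*(4 + S) = 36 + 9*S)
u(x) = x²
u(s(p(g(6), 2), -1))*L = (36 + 9*(-⅙))²*(10/3) = (36 - 3/2)²*(10/3) = (69/2)²*(10/3) = (4761/4)*(10/3) = 7935/2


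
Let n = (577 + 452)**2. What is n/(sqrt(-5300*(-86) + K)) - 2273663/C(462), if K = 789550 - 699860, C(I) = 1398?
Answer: -2273663/1398 + 352947*sqrt(60610)/60610 ≈ -192.74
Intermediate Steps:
K = 89690
n = 1058841 (n = 1029**2 = 1058841)
n/(sqrt(-5300*(-86) + K)) - 2273663/C(462) = 1058841/(sqrt(-5300*(-86) + 89690)) - 2273663/1398 = 1058841/(sqrt(455800 + 89690)) - 2273663*1/1398 = 1058841/(sqrt(545490)) - 2273663/1398 = 1058841/((3*sqrt(60610))) - 2273663/1398 = 1058841*(sqrt(60610)/181830) - 2273663/1398 = 352947*sqrt(60610)/60610 - 2273663/1398 = -2273663/1398 + 352947*sqrt(60610)/60610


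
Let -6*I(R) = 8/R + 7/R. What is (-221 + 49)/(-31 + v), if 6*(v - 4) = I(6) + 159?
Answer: 12384/41 ≈ 302.05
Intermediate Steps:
I(R) = -5/(2*R) (I(R) = -(8/R + 7/R)/6 = -5/(2*R))
v = 2191/72 (v = 4 + (-5/2/6 + 159)/6 = 4 + (-5/2*⅙ + 159)/6 = 4 + (-5/12 + 159)/6 = 4 + (⅙)*(1903/12) = 4 + 1903/72 = 2191/72 ≈ 30.431)
(-221 + 49)/(-31 + v) = (-221 + 49)/(-31 + 2191/72) = -172/(-41/72) = -172*(-72/41) = 12384/41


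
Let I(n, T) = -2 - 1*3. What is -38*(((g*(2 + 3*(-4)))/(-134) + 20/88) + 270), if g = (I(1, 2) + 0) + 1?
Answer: -7559625/737 ≈ -10257.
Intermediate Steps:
I(n, T) = -5 (I(n, T) = -2 - 3 = -5)
g = -4 (g = (-5 + 0) + 1 = -5 + 1 = -4)
-38*(((g*(2 + 3*(-4)))/(-134) + 20/88) + 270) = -38*((-4*(2 + 3*(-4))/(-134) + 20/88) + 270) = -38*((-4*(2 - 12)*(-1/134) + 20*(1/88)) + 270) = -38*((-4*(-10)*(-1/134) + 5/22) + 270) = -38*((40*(-1/134) + 5/22) + 270) = -38*((-20/67 + 5/22) + 270) = -38*(-105/1474 + 270) = -38*397875/1474 = -7559625/737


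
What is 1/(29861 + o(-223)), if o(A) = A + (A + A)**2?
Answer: 1/228554 ≈ 4.3753e-6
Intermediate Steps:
o(A) = A + 4*A**2 (o(A) = A + (2*A)**2 = A + 4*A**2)
1/(29861 + o(-223)) = 1/(29861 - 223*(1 + 4*(-223))) = 1/(29861 - 223*(1 - 892)) = 1/(29861 - 223*(-891)) = 1/(29861 + 198693) = 1/228554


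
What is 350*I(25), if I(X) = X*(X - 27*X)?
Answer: -5687500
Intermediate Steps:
I(X) = -26*X² (I(X) = X*(-26*X) = -26*X²)
350*I(25) = 350*(-26*25²) = 350*(-26*625) = 350*(-16250) = -5687500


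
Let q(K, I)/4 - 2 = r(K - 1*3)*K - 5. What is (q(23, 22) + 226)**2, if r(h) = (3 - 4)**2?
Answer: 93636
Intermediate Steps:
r(h) = 1 (r(h) = (-1)**2 = 1)
q(K, I) = -12 + 4*K (q(K, I) = 8 + 4*(1*K - 5) = 8 + 4*(K - 5) = 8 + 4*(-5 + K) = 8 + (-20 + 4*K) = -12 + 4*K)
(q(23, 22) + 226)**2 = ((-12 + 4*23) + 226)**2 = ((-12 + 92) + 226)**2 = (80 + 226)**2 = 306**2 = 93636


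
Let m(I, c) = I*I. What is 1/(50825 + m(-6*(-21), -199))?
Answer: 1/66701 ≈ 1.4992e-5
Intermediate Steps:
m(I, c) = I**2
1/(50825 + m(-6*(-21), -199)) = 1/(50825 + (-6*(-21))**2) = 1/(50825 + 126**2) = 1/(50825 + 15876) = 1/66701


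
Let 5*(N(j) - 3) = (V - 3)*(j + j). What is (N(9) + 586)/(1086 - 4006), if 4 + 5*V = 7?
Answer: -14509/73000 ≈ -0.19875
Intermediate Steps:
V = ⅗ (V = -⅘ + (⅕)*7 = -⅘ + 7/5 = ⅗ ≈ 0.60000)
N(j) = 3 - 24*j/25 (N(j) = 3 + ((⅗ - 3)*(j + j))/5 = 3 + (-24*j/5)/5 = 3 - 24*j/25)
(N(9) + 586)/(1086 - 4006) = ((3 - 24/25*9) + 586)/(1086 - 4006) = ((3 - 216/25) + 586)/(-2920) = (-141/25 + 586)*(-1/2920) = (14509/25)*(-1/2920) = -14509/73000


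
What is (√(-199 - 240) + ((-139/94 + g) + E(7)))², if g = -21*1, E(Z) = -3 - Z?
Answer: 5441805/8836 - 3053*I*√439/47 ≈ 615.87 - 1361.0*I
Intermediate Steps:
g = -21
(√(-199 - 240) + ((-139/94 + g) + E(7)))² = (√(-199 - 240) + ((-139/94 - 21) + (-3 - 1*7)))² = (√(-439) + ((-139*1/94 - 21) + (-3 - 7)))² = (I*√439 + ((-139/94 - 21) - 10))² = (I*√439 + (-2113/94 - 10))² = (I*√439 - 3053/94)² = (-3053/94 + I*√439)²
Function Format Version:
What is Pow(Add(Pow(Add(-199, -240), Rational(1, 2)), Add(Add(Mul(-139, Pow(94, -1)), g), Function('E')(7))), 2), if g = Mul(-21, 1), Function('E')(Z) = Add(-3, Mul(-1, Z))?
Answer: Add(Rational(5441805, 8836), Mul(Rational(-3053, 47), I, Pow(439, Rational(1, 2)))) ≈ Add(615.87, Mul(-1361.0, I))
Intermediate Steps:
g = -21
Pow(Add(Pow(Add(-199, -240), Rational(1, 2)), Add(Add(Mul(-139, Pow(94, -1)), g), Function('E')(7))), 2) = Pow(Add(Pow(Add(-199, -240), Rational(1, 2)), Add(Add(Mul(-139, Pow(94, -1)), -21), Add(-3, Mul(-1, 7)))), 2) = Pow(Add(Pow(-439, Rational(1, 2)), Add(Add(Mul(-139, Rational(1, 94)), -21), Add(-3, -7))), 2) = Pow(Add(Mul(I, Pow(439, Rational(1, 2))), Add(Add(Rational(-139, 94), -21), -10)), 2) = Pow(Add(Mul(I, Pow(439, Rational(1, 2))), Add(Rational(-2113, 94), -10)), 2) = Pow(Add(Mul(I, Pow(439, Rational(1, 2))), Rational(-3053, 94)), 2) = Pow(Add(Rational(-3053, 94), Mul(I, Pow(439, Rational(1, 2)))), 2)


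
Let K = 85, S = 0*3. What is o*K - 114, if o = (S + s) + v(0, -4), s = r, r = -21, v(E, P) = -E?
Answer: -1899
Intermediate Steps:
S = 0
s = -21
o = -21 (o = (0 - 21) - 1*0 = -21 + 0 = -21)
o*K - 114 = -21*85 - 114 = -1785 - 114 = -1899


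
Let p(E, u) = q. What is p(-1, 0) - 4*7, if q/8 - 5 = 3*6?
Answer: 156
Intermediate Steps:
q = 184 (q = 40 + 8*(3*6) = 40 + 8*18 = 40 + 144 = 184)
p(E, u) = 184
p(-1, 0) - 4*7 = 184 - 4*7 = 184 - 28 = 156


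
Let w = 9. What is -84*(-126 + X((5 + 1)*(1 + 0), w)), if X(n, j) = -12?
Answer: 11592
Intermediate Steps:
-84*(-126 + X((5 + 1)*(1 + 0), w)) = -84*(-126 - 12) = -84*(-138) = 11592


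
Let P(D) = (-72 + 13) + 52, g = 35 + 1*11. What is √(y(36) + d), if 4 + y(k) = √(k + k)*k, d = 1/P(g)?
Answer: √(-203 + 10584*√2)/7 ≈ 17.359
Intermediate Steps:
g = 46 (g = 35 + 11 = 46)
P(D) = -7 (P(D) = -59 + 52 = -7)
d = -⅐ (d = 1/(-7) = -⅐ ≈ -0.14286)
y(k) = -4 + √2*k^(3/2) (y(k) = -4 + √(k + k)*k = -4 + √(2*k)*k = -4 + (√2*√k)*k = -4 + √2*k^(3/2))
√(y(36) + d) = √((-4 + √2*36^(3/2)) - ⅐) = √((-4 + √2*216) - ⅐) = √((-4 + 216*√2) - ⅐) = √(-29/7 + 216*√2)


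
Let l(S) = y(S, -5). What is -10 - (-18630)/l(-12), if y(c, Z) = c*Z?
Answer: 601/2 ≈ 300.50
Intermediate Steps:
y(c, Z) = Z*c
l(S) = -5*S
-10 - (-18630)/l(-12) = -10 - (-18630)/((-5*(-12))) = -10 - (-18630)/60 = -10 - 138*(-9/4) = -10 + 621/2 = 601/2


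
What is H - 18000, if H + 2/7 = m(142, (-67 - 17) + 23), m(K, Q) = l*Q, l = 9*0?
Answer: -126002/7 ≈ -18000.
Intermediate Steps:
l = 0
m(K, Q) = 0 (m(K, Q) = 0*Q = 0)
H = -2/7 (H = -2/7 + 0 = -2/7 ≈ -0.28571)
H - 18000 = -2/7 - 18000 = -126002/7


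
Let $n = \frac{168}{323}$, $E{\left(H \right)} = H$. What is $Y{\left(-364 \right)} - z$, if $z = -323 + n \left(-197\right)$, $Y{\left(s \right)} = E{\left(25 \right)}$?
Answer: $\frac{145500}{323} \approx 450.46$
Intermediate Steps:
$n = \frac{168}{323}$ ($n = 168 \cdot \frac{1}{323} = \frac{168}{323} \approx 0.52012$)
$Y{\left(s \right)} = 25$
$z = - \frac{137425}{323}$ ($z = -323 + \frac{168}{323} \left(-197\right) = -323 - \frac{33096}{323} = - \frac{137425}{323} \approx -425.46$)
$Y{\left(-364 \right)} - z = 25 - - \frac{137425}{323} = 25 + \frac{137425}{323} = \frac{145500}{323}$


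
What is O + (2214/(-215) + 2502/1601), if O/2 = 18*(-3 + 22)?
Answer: 232436376/344215 ≈ 675.26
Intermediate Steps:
O = 684 (O = 2*(18*(-3 + 22)) = 2*(18*19) = 2*342 = 684)
O + (2214/(-215) + 2502/1601) = 684 + (2214/(-215) + 2502/1601) = 684 + (2214*(-1/215) + 2502*(1/1601)) = 684 + (-2214/215 + 2502/1601) = 684 - 3006684/344215 = 232436376/344215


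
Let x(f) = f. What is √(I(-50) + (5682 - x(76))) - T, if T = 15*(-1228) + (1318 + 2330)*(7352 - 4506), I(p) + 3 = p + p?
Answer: -10363788 + √5503 ≈ -1.0364e+7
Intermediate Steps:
I(p) = -3 + 2*p (I(p) = -3 + (p + p) = -3 + 2*p)
T = 10363788 (T = -18420 + 3648*2846 = -18420 + 10382208 = 10363788)
√(I(-50) + (5682 - x(76))) - T = √((-3 + 2*(-50)) + (5682 - 1*76)) - 1*10363788 = √((-3 - 100) + (5682 - 76)) - 10363788 = √(-103 + 5606) - 10363788 = √5503 - 10363788 = -10363788 + √5503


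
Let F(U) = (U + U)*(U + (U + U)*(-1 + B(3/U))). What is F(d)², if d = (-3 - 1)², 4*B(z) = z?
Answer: 215296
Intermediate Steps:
B(z) = z/4
d = 16 (d = (-4)² = 16)
F(U) = 2*U*(U + 2*U*(-1 + 3/(4*U))) (F(U) = (U + U)*(U + (U + U)*(-1 + (3/U)/4)) = (2*U)*(U + (2*U)*(-1 + 3/(4*U))) = (2*U)*(U + 2*U*(-1 + 3/(4*U))) = 2*U*(U + 2*U*(-1 + 3/(4*U))))
F(d)² = (16*(3 - 2*16))² = (16*(3 - 32))² = (16*(-29))² = (-464)² = 215296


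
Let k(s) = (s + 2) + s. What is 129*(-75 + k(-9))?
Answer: -11739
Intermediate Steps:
k(s) = 2 + 2*s (k(s) = (2 + s) + s = 2 + 2*s)
129*(-75 + k(-9)) = 129*(-75 + (2 + 2*(-9))) = 129*(-75 + (2 - 18)) = 129*(-75 - 16) = 129*(-91) = -11739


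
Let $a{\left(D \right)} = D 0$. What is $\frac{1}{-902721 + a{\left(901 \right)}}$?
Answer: $- \frac{1}{902721} \approx -1.1078 \cdot 10^{-6}$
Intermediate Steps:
$a{\left(D \right)} = 0$
$\frac{1}{-902721 + a{\left(901 \right)}} = \frac{1}{-902721 + 0} = \frac{1}{-902721} = - \frac{1}{902721}$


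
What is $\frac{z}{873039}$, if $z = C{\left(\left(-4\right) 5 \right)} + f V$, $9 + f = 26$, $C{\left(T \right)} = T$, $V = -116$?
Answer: $- \frac{664}{291013} \approx -0.0022817$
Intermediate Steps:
$f = 17$ ($f = -9 + 26 = 17$)
$z = -1992$ ($z = \left(-4\right) 5 + 17 \left(-116\right) = -20 - 1972 = -1992$)
$\frac{z}{873039} = - \frac{1992}{873039} = \left(-1992\right) \frac{1}{873039} = - \frac{664}{291013}$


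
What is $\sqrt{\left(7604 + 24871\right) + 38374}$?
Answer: $\sqrt{70849} \approx 266.17$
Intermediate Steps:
$\sqrt{\left(7604 + 24871\right) + 38374} = \sqrt{32475 + 38374} = \sqrt{70849}$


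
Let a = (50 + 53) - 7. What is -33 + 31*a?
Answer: 2943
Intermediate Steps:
a = 96 (a = 103 - 7 = 96)
-33 + 31*a = -33 + 31*96 = -33 + 2976 = 2943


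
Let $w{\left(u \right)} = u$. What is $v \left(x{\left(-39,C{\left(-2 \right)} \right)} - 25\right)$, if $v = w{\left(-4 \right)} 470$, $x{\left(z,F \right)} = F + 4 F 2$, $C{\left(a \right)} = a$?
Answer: $80840$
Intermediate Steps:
$x{\left(z,F \right)} = 9 F$ ($x{\left(z,F \right)} = F + 4 \cdot 2 F = F + 8 F = 9 F$)
$v = -1880$ ($v = \left(-4\right) 470 = -1880$)
$v \left(x{\left(-39,C{\left(-2 \right)} \right)} - 25\right) = - 1880 \left(9 \left(-2\right) - 25\right) = - 1880 \left(-18 - 25\right) = \left(-1880\right) \left(-43\right) = 80840$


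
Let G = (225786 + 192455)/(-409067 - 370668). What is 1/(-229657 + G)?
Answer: -779735/179072019136 ≈ -4.3543e-6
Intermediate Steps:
G = -418241/779735 (G = 418241/(-779735) = 418241*(-1/779735) = -418241/779735 ≈ -0.53639)
1/(-229657 + G) = 1/(-229657 - 418241/779735) = 1/(-179072019136/779735) = -779735/179072019136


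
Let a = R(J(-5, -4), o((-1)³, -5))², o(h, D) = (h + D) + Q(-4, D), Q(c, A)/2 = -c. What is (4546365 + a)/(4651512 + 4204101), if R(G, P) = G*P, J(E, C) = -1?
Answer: 4546369/8855613 ≈ 0.51339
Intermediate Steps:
Q(c, A) = -2*c (Q(c, A) = 2*(-c) = -2*c)
o(h, D) = 8 + D + h (o(h, D) = (h + D) - 2*(-4) = (D + h) + 8 = 8 + D + h)
a = 4 (a = (-(8 - 5 + (-1)³))² = (-(8 - 5 - 1))² = (-1*2)² = (-2)² = 4)
(4546365 + a)/(4651512 + 4204101) = (4546365 + 4)/(4651512 + 4204101) = 4546369/8855613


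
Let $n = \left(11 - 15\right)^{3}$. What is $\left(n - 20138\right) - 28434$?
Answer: $-48636$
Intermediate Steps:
$n = -64$ ($n = \left(11 - 15\right)^{3} = \left(-4\right)^{3} = -64$)
$\left(n - 20138\right) - 28434 = \left(-64 - 20138\right) - 28434 = -20202 - 28434 = -48636$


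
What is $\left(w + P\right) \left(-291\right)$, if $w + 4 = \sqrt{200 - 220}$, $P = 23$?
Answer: $-5529 - 582 i \sqrt{5} \approx -5529.0 - 1301.4 i$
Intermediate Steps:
$w = -4 + 2 i \sqrt{5}$ ($w = -4 + \sqrt{200 - 220} = -4 + \sqrt{-20} = -4 + 2 i \sqrt{5} \approx -4.0 + 4.4721 i$)
$\left(w + P\right) \left(-291\right) = \left(\left(-4 + 2 i \sqrt{5}\right) + 23\right) \left(-291\right) = \left(19 + 2 i \sqrt{5}\right) \left(-291\right) = -5529 - 582 i \sqrt{5}$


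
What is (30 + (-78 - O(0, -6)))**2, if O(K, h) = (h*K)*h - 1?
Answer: 2209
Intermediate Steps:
O(K, h) = -1 + K*h**2 (O(K, h) = (K*h)*h - 1 = K*h**2 - 1 = -1 + K*h**2)
(30 + (-78 - O(0, -6)))**2 = (30 + (-78 - (-1 + 0*(-6)**2)))**2 = (30 + (-78 - (-1 + 0*36)))**2 = (30 + (-78 - (-1 + 0)))**2 = (30 + (-78 - 1*(-1)))**2 = (30 + (-78 + 1))**2 = (30 - 77)**2 = (-47)**2 = 2209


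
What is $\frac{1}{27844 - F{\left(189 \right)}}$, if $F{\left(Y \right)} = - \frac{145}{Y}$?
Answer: $\frac{189}{5262661} \approx 3.5913 \cdot 10^{-5}$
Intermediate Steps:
$\frac{1}{27844 - F{\left(189 \right)}} = \frac{1}{27844 - - \frac{145}{189}} = \frac{1}{27844 + \frac{145}{189}} = \frac{1}{\frac{5262661}{189}} = \frac{189}{5262661}$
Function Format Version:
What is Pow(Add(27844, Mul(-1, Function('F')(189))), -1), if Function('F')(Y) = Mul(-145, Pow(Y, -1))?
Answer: Rational(189, 5262661) ≈ 3.5913e-5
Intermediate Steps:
Pow(Add(27844, Mul(-1, Function('F')(189))), -1) = Pow(Add(27844, Mul(-1, Mul(-145, Pow(189, -1)))), -1) = Pow(Add(27844, Mul(-1, Mul(-145, Rational(1, 189)))), -1) = Pow(Add(27844, Mul(-1, Rational(-145, 189))), -1) = Pow(Add(27844, Rational(145, 189)), -1) = Pow(Rational(5262661, 189), -1) = Rational(189, 5262661)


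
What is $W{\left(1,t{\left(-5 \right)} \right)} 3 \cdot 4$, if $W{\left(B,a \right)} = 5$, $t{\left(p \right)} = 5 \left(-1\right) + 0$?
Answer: $60$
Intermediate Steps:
$t{\left(p \right)} = -5$ ($t{\left(p \right)} = -5 + 0 = -5$)
$W{\left(1,t{\left(-5 \right)} \right)} 3 \cdot 4 = 5 \cdot 3 \cdot 4 = 15 \cdot 4 = 60$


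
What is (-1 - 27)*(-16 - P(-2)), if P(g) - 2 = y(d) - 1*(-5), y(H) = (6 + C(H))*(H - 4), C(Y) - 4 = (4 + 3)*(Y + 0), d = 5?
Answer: 1904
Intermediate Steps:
C(Y) = 4 + 7*Y (C(Y) = 4 + (4 + 3)*(Y + 0) = 4 + 7*Y)
y(H) = (-4 + H)*(10 + 7*H) (y(H) = (6 + (4 + 7*H))*(H - 4) = (10 + 7*H)*(-4 + H) = (-4 + H)*(10 + 7*H))
P(g) = 52 (P(g) = 2 + ((-40 - 18*5 + 7*5²) - 1*(-5)) = 2 + ((-40 - 90 + 7*25) + 5) = 2 + ((-40 - 90 + 175) + 5) = 2 + (45 + 5) = 2 + 50 = 52)
(-1 - 27)*(-16 - P(-2)) = (-1 - 27)*(-16 - 1*52) = -28*(-16 - 52) = -28*(-68) = 1904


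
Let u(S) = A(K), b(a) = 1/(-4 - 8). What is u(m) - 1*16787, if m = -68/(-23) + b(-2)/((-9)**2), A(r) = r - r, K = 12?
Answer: -16787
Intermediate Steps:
b(a) = -1/12 (b(a) = 1/(-12) = -1/12)
A(r) = 0
m = 66073/22356 (m = -68/(-23) - 1/(12*((-9)**2)) = -68*(-1/23) - 1/12/81 = 68/23 - 1/12*1/81 = 68/23 - 1/972 = 66073/22356 ≈ 2.9555)
u(S) = 0
u(m) - 1*16787 = 0 - 1*16787 = 0 - 16787 = -16787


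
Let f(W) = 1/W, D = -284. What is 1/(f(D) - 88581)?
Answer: -284/25157005 ≈ -1.1289e-5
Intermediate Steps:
1/(f(D) - 88581) = 1/(1/(-284) - 88581) = 1/(-1/284 - 88581) = 1/(-25157005/284) = -284/25157005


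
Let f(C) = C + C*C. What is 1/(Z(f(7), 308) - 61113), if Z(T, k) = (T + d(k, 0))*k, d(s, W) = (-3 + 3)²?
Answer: -1/43865 ≈ -2.2797e-5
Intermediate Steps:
f(C) = C + C²
d(s, W) = 0 (d(s, W) = 0² = 0)
Z(T, k) = T*k (Z(T, k) = (T + 0)*k = T*k)
1/(Z(f(7), 308) - 61113) = 1/((7*(1 + 7))*308 - 61113) = 1/((7*8)*308 - 61113) = 1/(56*308 - 61113) = 1/(17248 - 61113) = 1/(-43865) = -1/43865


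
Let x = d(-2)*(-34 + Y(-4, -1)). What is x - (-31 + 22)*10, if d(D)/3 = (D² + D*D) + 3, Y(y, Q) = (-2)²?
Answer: -900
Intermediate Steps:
Y(y, Q) = 4
d(D) = 9 + 6*D² (d(D) = 3*((D² + D*D) + 3) = 3*((D² + D²) + 3) = 3*(2*D² + 3) = 3*(3 + 2*D²) = 9 + 6*D²)
x = -990 (x = (9 + 6*(-2)²)*(-34 + 4) = (9 + 6*4)*(-30) = (9 + 24)*(-30) = 33*(-30) = -990)
x - (-31 + 22)*10 = -990 - (-31 + 22)*10 = -990 - (-9)*10 = -990 - 1*(-90) = -990 + 90 = -900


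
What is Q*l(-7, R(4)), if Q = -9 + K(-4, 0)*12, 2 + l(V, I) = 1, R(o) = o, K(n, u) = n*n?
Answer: -183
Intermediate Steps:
K(n, u) = n**2
l(V, I) = -1 (l(V, I) = -2 + 1 = -1)
Q = 183 (Q = -9 + (-4)**2*12 = -9 + 16*12 = -9 + 192 = 183)
Q*l(-7, R(4)) = 183*(-1) = -183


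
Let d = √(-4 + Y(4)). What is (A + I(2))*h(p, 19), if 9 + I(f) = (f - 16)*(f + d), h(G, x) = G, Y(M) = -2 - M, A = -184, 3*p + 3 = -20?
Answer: 5083/3 + 322*I*√10/3 ≈ 1694.3 + 339.42*I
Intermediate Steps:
p = -23/3 (p = -1 + (⅓)*(-20) = -1 - 20/3 = -23/3 ≈ -7.6667)
d = I*√10 (d = √(-4 + (-2 - 1*4)) = √(-4 + (-2 - 4)) = √(-4 - 6) = √(-10) = I*√10 ≈ 3.1623*I)
I(f) = -9 + (-16 + f)*(f + I*√10) (I(f) = -9 + (f - 16)*(f + I*√10) = -9 + (-16 + f)*(f + I*√10))
(A + I(2))*h(p, 19) = (-184 + (-9 + 2² - 16*2 - 16*I*√10 + I*2*√10))*(-23/3) = (-184 + (-9 + 4 - 32 - 16*I*√10 + 2*I*√10))*(-23/3) = (-184 + (-37 - 14*I*√10))*(-23/3) = (-221 - 14*I*√10)*(-23/3) = 5083/3 + 322*I*√10/3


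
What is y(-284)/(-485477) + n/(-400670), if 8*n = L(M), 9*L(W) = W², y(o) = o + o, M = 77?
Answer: 13507407187/14005157010480 ≈ 0.00096446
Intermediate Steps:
y(o) = 2*o
L(W) = W²/9
n = 5929/72 (n = ((⅑)*77²)/8 = ((⅑)*5929)/8 = (⅛)*(5929/9) = 5929/72 ≈ 82.347)
y(-284)/(-485477) + n/(-400670) = (2*(-284))/(-485477) + (5929/72)/(-400670) = -568*(-1/485477) + (5929/72)*(-1/400670) = 568/485477 - 5929/28848240 = 13507407187/14005157010480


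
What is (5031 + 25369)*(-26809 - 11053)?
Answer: -1151004800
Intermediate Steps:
(5031 + 25369)*(-26809 - 11053) = 30400*(-37862) = -1151004800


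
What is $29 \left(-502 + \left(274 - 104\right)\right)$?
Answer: $-9628$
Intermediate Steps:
$29 \left(-502 + \left(274 - 104\right)\right) = 29 \left(-502 + 170\right) = 29 \left(-332\right) = -9628$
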